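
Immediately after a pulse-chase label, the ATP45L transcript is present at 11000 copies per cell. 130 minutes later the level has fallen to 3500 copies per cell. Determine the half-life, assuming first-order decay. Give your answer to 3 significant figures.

78.7 minutes

A/A₀ = 3500/11000 ≈ 0.31818.
n = log₂(3.1429) ≈ 1.6521 half-lives elapsed in 130 minutes.
t½ = 130/1.6521 ≈ 78.689 minutes.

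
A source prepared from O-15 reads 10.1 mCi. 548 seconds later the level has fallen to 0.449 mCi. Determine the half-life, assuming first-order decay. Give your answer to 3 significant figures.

A/A₀ = 0.449/10.1 ≈ 0.044455.
n = log₂(22.494) ≈ 4.4915 half-lives elapsed in 548 seconds.
t½ = 548/4.4915 ≈ 122.01 seconds.

122 seconds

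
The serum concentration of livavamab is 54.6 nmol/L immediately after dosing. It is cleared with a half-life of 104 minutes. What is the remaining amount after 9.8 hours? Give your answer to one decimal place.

1.1 nmol/L

Convert the elapsed time: 9.8 hours = 588 minutes.
Number of half-lives: n = 588/104 ≈ 5.6538.
Remaining = 54.6 × (1/2)^5.6538 = 54.6 × 0.019862 ≈ 1.0845 nmol/L.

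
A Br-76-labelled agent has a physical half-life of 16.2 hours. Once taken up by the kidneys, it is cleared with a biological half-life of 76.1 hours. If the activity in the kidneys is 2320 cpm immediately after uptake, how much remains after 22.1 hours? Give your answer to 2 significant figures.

740 cpm

1/t_eff = 1/t_phys + 1/t_biol = 1/16.2 + 1/76.1 = 0.074869 per hour.
t_eff = 16.2 × 76.1 / (16.2 + 76.1) ≈ 13.357 hours.
Remaining = 2320 × (1/2)^(22.1/13.357) = 2320 × (1/2)^1.6546 ≈ 736.89 cpm.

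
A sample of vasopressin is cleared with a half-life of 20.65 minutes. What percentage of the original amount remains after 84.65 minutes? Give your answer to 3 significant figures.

n = 84.65/20.65 ≈ 4.0993 half-lives.
Fraction remaining = (1/2)^4.0993 ≈ 0.058344, i.e. 5.8344%.

5.83%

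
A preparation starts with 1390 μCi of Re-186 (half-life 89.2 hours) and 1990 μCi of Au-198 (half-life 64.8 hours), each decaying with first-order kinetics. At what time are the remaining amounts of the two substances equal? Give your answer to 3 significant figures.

Set 1390·(1/2)^(t/89.2) = 1990·(1/2)^(t/64.8).
Taking log₂: log₂(1390/1990) = t·(1/89.2 − 1/64.8).
log₂(0.69849) = -0.51768; 1/89.2 − 1/64.8 = -0.0042213.
t = -0.51768 / -0.0042213 ≈ 122.63 hours.

123 hours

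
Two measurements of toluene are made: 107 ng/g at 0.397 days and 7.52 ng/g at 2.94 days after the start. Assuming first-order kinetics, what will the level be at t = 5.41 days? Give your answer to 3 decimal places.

Over Δt = 2.94 − 0.397 = 2.543 days, the level fell by a factor of 107/7.52 ≈ 14.229.
n = log₂(14.229) ≈ 3.8307 half-lives, so t½ = 2.543/3.8307 ≈ 0.66384 days.
From t = 2.94 to t = 5.41: 7.52 × (1/2)^((5.41−2.94)/0.66384) ≈ 0.57037 ng/g.

0.570 ng/g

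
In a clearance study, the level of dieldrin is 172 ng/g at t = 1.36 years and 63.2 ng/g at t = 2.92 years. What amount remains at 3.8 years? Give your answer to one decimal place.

Over Δt = 2.92 − 1.36 = 1.56 years, the level fell by a factor of 172/63.2 ≈ 2.7215.
n = log₂(2.7215) ≈ 1.4444 half-lives, so t½ = 1.56/1.4444 ≈ 1.08 years.
From t = 2.92 to t = 3.8: 63.2 × (1/2)^((3.8−2.92)/1.08) ≈ 35.928 ng/g.

35.9 ng/g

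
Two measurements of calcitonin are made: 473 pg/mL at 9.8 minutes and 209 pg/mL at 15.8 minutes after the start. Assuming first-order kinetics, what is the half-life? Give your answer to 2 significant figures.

5.1 minutes

Over Δt = 15.8 − 9.8 = 6 minutes, the level fell by a factor of 473/209 ≈ 2.2632.
n = log₂(2.2632) ≈ 1.1783 half-lives, so t½ = 6/1.1783 ≈ 5.0919 minutes.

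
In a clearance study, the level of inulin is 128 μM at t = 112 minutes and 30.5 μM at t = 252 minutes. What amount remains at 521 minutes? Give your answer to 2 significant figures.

Over Δt = 252 − 112 = 140 minutes, the level fell by a factor of 128/30.5 ≈ 4.1967.
n = log₂(4.1967) ≈ 2.0693 half-lives, so t½ = 140/2.0693 ≈ 67.657 minutes.
From t = 252 to t = 521: 30.5 × (1/2)^((521−252)/67.657) ≈ 1.9383 μM.

1.9 μM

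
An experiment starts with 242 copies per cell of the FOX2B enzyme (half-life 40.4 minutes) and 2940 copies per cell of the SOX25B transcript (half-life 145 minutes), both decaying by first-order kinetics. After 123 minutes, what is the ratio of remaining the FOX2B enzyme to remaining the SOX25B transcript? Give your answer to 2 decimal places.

0.02

FOX2B enzyme: 242 × (1/2)^(123/40.4) = 242 × (1/2)^3.0446 ≈ 29.33 copies per cell.
SOX25B transcript: 2940 × (1/2)^(123/145) = 2940 × (1/2)^0.84828 ≈ 1633 copies per cell.
Ratio ≈ 29.33 / 1633 ≈ 0.017961.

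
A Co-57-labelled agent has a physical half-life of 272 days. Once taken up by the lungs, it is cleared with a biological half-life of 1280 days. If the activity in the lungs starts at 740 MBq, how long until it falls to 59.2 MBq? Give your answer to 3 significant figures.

817 days

1/t_eff = 1/t_phys + 1/t_biol = 1/272 + 1/1280 = 0.0044577 per day.
t_eff = 272 × 1280 / (272 + 1280) ≈ 224.33 days.
n = log₂(740/59.2) ≈ 3.6439; t = 3.6439 × 224.33 ≈ 817.43 days.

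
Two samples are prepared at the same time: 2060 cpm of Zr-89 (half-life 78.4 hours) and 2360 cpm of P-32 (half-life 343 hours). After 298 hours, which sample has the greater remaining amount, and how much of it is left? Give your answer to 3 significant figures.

Zr-89: 2060 × (1/2)^3.801 ≈ 147.79 cpm.
P-32: 2360 × (1/2)^0.8688 ≈ 1292.3 cpm.
P-32 has more remaining, at ≈ 1292.3 cpm.

P-32, 1290 cpm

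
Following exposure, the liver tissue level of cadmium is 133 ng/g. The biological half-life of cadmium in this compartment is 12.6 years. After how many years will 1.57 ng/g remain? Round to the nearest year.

81 years

Fraction remaining = 1.57/133 ≈ 0.011805.
n = log₂(133/1.57) = ln(84.713)/ln 2 ≈ 6.4045 half-lives.
t = n × t½ = 6.4045 × 12.6 ≈ 80.697 years.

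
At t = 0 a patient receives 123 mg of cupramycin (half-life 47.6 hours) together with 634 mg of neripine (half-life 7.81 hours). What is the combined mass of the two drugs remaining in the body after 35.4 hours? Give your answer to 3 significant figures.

101 mg

cupramycin: 123 × (1/2)^(35.4/47.6) = 123 × (1/2)^0.7437 ≈ 73.456 mg.
neripine: 634 × (1/2)^(35.4/7.81) = 634 × (1/2)^4.5327 ≈ 27.392 mg.
Total = 73.456 + 27.392 ≈ 100.85 mg.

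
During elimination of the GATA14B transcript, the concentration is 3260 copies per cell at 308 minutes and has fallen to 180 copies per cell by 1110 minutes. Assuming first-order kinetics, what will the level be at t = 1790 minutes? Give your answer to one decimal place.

Over Δt = 1110 − 308 = 802 minutes, the level fell by a factor of 3260/180 ≈ 18.111.
n = log₂(18.111) ≈ 4.1788 half-lives, so t½ = 802/4.1788 ≈ 191.92 minutes.
From t = 1110 to t = 1790: 180 × (1/2)^((1790−1110)/191.92) ≈ 15.441 copies per cell.

15.4 copies per cell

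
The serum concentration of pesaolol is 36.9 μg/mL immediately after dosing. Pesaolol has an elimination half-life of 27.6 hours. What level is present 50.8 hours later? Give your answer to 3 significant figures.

10.3 μg/mL

Number of half-lives: n = 50.8/27.6 ≈ 1.8406.
Remaining = 36.9 × (1/2)^1.8406 = 36.9 × 0.27921 ≈ 10.303 μg/mL.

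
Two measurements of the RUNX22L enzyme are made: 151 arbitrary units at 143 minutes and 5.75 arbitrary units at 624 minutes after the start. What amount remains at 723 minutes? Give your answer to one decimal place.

Over Δt = 624 − 143 = 481 minutes, the level fell by a factor of 151/5.75 ≈ 26.261.
n = log₂(26.261) ≈ 4.7148 half-lives, so t½ = 481/4.7148 ≈ 102.02 minutes.
From t = 624 to t = 723: 5.75 × (1/2)^((723−624)/102.02) ≈ 2.9346 arbitrary units.

2.9 arbitrary units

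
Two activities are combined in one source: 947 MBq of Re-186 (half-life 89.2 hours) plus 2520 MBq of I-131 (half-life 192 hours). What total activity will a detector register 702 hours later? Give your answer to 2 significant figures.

Re-186: 947 × (1/2)^(702/89.2) = 947 × (1/2)^7.87 ≈ 4.0482 MBq.
I-131: 2520 × (1/2)^(702/192) = 2520 × (1/2)^3.6562 ≈ 199.88 MBq.
Total = 4.0482 + 199.88 ≈ 203.92 MBq.

200 MBq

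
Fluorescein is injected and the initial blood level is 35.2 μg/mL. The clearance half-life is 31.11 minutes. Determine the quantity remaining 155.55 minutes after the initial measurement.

1.1 μg/mL

Elapsed time is 5 half-lives (155.55/31.11).
Each half-life halves the amount: 35.2 × (1/2)^5 = 35.2/32 = 1.1 μg/mL.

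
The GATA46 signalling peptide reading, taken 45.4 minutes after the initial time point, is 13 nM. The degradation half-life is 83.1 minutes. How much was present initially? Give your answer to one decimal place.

Number of half-lives elapsed: n = 45.4/83.1 ≈ 0.54633.
A₀ = A × 2^n = 13 × 2^0.54633 = 13 × 1.4604 ≈ 18.985 nM.

19.0 nM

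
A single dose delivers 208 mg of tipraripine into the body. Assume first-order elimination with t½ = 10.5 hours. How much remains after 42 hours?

Elapsed time is 4 half-lives (42/10.5).
Each half-life halves the amount: 208 × (1/2)^4 = 208/16 = 13 mg.

13 mg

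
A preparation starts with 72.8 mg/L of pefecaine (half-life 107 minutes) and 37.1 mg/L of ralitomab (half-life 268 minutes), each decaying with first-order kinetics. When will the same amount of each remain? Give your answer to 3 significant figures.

173 minutes

Set 72.8·(1/2)^(t/107) = 37.1·(1/2)^(t/268).
Taking log₂: log₂(72.8/37.1) = t·(1/107 − 1/268).
log₂(1.9623) = 0.97252; 1/107 − 1/268 = 0.0056145.
t = 0.97252 / 0.0056145 ≈ 173.22 minutes.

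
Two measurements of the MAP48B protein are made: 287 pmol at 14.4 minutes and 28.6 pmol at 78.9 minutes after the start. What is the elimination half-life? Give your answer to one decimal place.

Over Δt = 78.9 − 14.4 = 64.5 minutes, the level fell by a factor of 287/28.6 ≈ 10.035.
n = log₂(10.035) ≈ 3.327 half-lives, so t½ = 64.5/3.327 ≈ 19.387 minutes.

19.4 minutes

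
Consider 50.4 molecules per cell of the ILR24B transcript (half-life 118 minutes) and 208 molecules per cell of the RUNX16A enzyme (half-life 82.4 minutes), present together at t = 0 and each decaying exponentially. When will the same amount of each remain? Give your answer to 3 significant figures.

559 minutes

Set 50.4·(1/2)^(t/118) = 208·(1/2)^(t/82.4).
Taking log₂: log₂(50.4/208) = t·(1/118 − 1/82.4).
log₂(0.24231) = -2.0451; 1/118 − 1/82.4 = -0.0036613.
t = -2.0451 / -0.0036613 ≈ 558.56 minutes.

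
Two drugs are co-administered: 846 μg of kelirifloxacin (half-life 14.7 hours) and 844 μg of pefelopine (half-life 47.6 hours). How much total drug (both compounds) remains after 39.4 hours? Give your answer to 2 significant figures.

610 μg

kelirifloxacin: 846 × (1/2)^(39.4/14.7) = 846 × (1/2)^2.6803 ≈ 131.99 μg.
pefelopine: 844 × (1/2)^(39.4/47.6) = 844 × (1/2)^0.82773 ≈ 475.52 μg.
Total = 131.99 + 475.52 ≈ 607.51 μg.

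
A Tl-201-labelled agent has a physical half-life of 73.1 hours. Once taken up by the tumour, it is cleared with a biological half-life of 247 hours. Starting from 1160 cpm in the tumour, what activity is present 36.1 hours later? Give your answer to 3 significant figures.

1/t_eff = 1/t_phys + 1/t_biol = 1/73.1 + 1/247 = 0.017728 per hour.
t_eff = 73.1 × 247 / (73.1 + 247) ≈ 56.406 hours.
Remaining = 1160 × (1/2)^(36.1/56.406) = 1160 × (1/2)^0.64 ≈ 744.39 cpm.

744 cpm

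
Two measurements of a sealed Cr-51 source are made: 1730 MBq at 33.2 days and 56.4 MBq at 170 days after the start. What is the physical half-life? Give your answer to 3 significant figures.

Over Δt = 170 − 33.2 = 136.8 days, the level fell by a factor of 1730/56.4 ≈ 30.674.
n = log₂(30.674) ≈ 4.9389 half-lives, so t½ = 136.8/4.9389 ≈ 27.698 days.

27.7 days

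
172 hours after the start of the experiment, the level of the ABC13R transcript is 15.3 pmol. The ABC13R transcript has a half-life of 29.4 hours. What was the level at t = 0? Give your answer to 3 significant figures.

883 pmol

Number of half-lives elapsed: n = 172/29.4 ≈ 5.8503.
A₀ = A × 2^n = 15.3 × 2^5.8503 = 15.3 × 57.694 ≈ 882.71 pmol.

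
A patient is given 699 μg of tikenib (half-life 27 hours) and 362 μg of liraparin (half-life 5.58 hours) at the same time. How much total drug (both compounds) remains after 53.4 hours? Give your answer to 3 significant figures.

tikenib: 699 × (1/2)^(53.4/27) = 699 × (1/2)^1.9778 ≈ 177.46 μg.
liraparin: 362 × (1/2)^(53.4/5.58) = 362 × (1/2)^9.5699 ≈ 0.4763 μg.
Total = 177.46 + 0.4763 ≈ 177.94 μg.

178 μg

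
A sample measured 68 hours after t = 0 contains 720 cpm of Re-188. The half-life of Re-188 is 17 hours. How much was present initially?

Number of half-lives elapsed: n = 68/17 ≈ 4.
A₀ = A × 2^n = 720 × 2^4 = 720 × 16 ≈ 11520 cpm.

11520 cpm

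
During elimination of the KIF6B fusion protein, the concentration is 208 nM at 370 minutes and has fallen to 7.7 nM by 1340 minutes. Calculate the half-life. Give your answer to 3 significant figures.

204 minutes

Over Δt = 1340 − 370 = 970 minutes, the level fell by a factor of 208/7.7 ≈ 27.013.
n = log₂(27.013) ≈ 4.7556 half-lives, so t½ = 970/4.7556 ≈ 203.97 minutes.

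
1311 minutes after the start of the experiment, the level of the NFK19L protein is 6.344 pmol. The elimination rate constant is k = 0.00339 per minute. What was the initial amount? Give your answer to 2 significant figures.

540 pmol

t½ = ln 2 / k = 0.69315 / 0.00339 ≈ 204.47 minutes.
Number of half-lives elapsed: n = 1311/204.47 ≈ 6.4118.
A₀ = A × 2^n = 6.344 × 2^6.4118 = 6.344 × 85.139 ≈ 540.12 pmol.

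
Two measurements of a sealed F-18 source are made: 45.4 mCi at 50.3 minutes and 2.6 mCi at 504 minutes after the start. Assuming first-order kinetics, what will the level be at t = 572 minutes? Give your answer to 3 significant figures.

Over Δt = 504 − 50.3 = 453.7 minutes, the level fell by a factor of 45.4/2.6 ≈ 17.462.
n = log₂(17.462) ≈ 4.1261 half-lives, so t½ = 453.7/4.1261 ≈ 109.96 minutes.
From t = 504 to t = 572: 2.6 × (1/2)^((572−504)/109.96) ≈ 1.6936 mCi.

1.69 mCi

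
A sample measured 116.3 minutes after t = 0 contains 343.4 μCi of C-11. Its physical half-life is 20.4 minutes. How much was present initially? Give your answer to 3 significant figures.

17900 μCi

Number of half-lives elapsed: n = 116.3/20.4 ≈ 5.701.
A₀ = A × 2^n = 343.4 × 2^5.701 = 343.4 × 52.019 ≈ 17863 μCi.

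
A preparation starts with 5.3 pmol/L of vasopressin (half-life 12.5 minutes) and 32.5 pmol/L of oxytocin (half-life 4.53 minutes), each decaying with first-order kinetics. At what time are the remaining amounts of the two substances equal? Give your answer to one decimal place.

18.6 minutes

Set 5.3·(1/2)^(t/12.5) = 32.5·(1/2)^(t/4.53).
Taking log₂: log₂(5.3/32.5) = t·(1/12.5 − 1/4.53).
log₂(0.16308) = -2.6164; 1/12.5 − 1/4.53 = -0.14075.
t = -2.6164 / -0.14075 ≈ 18.589 minutes.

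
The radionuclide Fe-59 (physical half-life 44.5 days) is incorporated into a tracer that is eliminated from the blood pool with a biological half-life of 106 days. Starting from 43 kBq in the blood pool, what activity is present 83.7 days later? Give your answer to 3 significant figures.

1/t_eff = 1/t_phys + 1/t_biol = 1/44.5 + 1/106 = 0.031906 per day.
t_eff = 44.5 × 106 / (44.5 + 106) ≈ 31.342 days.
Remaining = 43 × (1/2)^(83.7/31.342) = 43 × (1/2)^2.6705 ≈ 6.754 kBq.

6.75 kBq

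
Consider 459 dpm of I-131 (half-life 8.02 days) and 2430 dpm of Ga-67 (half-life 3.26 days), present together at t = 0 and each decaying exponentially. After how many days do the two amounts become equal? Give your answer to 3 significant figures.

Set 459·(1/2)^(t/8.02) = 2430·(1/2)^(t/3.26).
Taking log₂: log₂(459/2430) = t·(1/8.02 − 1/3.26).
log₂(0.18889) = -2.4044; 1/8.02 − 1/3.26 = -0.18206.
t = -2.4044 / -0.18206 ≈ 13.207 days.

13.2 days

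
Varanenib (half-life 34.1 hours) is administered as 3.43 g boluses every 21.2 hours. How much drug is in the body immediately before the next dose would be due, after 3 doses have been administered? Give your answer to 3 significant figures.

4.62 g

The 3 doses were given 63.6, 42.4, 21.2 hours ago.
Total = 3.43·(1/2)^(63.6/34.1) + 3.43·(1/2)^(42.4/34.1) + 3.43·(1/2)^(21.2/34.1)
      = 0.94155 + 1.4487 + 2.2292 ≈ 4.6195 g.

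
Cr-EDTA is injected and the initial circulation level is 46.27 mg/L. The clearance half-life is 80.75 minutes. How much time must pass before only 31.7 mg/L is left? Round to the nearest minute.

Fraction remaining = 31.7/46.27 ≈ 0.68511.
n = log₂(46.27/31.7) = ln(1.4596)/ln 2 ≈ 0.54559 half-lives.
t = n × t½ = 0.54559 × 80.75 ≈ 44.057 minutes.

44 minutes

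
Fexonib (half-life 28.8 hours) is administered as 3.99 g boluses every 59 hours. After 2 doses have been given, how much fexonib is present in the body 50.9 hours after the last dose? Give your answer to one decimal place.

The 2 doses were given 109.9, 50.9 hours ago.
Total = 3.99·(1/2)^(109.9/28.8) + 3.99·(1/2)^(50.9/28.8)
      = 0.2833 + 1.172 ≈ 1.4553 g.

1.5 g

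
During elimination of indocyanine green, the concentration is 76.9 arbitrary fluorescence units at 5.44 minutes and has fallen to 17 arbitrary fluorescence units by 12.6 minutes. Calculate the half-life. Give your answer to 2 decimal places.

3.29 minutes

Over Δt = 12.6 − 5.44 = 7.16 minutes, the level fell by a factor of 76.9/17 ≈ 4.5235.
n = log₂(4.5235) ≈ 2.1774 half-lives, so t½ = 7.16/2.1774 ≈ 3.2883 minutes.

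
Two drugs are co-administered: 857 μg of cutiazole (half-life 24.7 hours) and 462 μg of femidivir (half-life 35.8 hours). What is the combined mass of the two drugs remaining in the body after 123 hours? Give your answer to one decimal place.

cutiazole: 857 × (1/2)^(123/24.7) = 857 × (1/2)^4.9798 ≈ 27.16 μg.
femidivir: 462 × (1/2)^(123/35.8) = 462 × (1/2)^3.4358 ≈ 42.695 μg.
Total = 27.16 + 42.695 ≈ 69.855 μg.

69.9 μg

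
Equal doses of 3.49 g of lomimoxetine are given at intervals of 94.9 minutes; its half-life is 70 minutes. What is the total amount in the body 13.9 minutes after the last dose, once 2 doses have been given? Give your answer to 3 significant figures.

The 2 doses were given 108.8, 13.9 minutes ago.
Total = 3.49·(1/2)^(108.8/70) + 3.49·(1/2)^(13.9/70)
      = 1.1883 + 3.0412 ≈ 4.2296 g.

4.23 g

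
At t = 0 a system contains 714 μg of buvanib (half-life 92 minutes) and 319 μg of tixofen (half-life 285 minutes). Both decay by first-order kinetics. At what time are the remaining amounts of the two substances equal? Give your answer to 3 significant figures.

Set 714·(1/2)^(t/92) = 319·(1/2)^(t/285).
Taking log₂: log₂(714/319) = t·(1/92 − 1/285).
log₂(2.2382) = 1.1624; 1/92 − 1/285 = 0.0073608.
t = 1.1624 / 0.0073608 ≈ 157.91 minutes.

158 minutes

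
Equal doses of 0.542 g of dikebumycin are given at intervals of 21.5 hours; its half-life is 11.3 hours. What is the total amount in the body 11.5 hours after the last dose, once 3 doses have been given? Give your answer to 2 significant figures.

0.36 g

The 3 doses were given 54.5, 33, 11.5 hours ago.
Total = 0.542·(1/2)^(54.5/11.3) + 0.542·(1/2)^(33/11.3) + 0.542·(1/2)^(11.5/11.3)
      = 0.019148 + 0.071595 + 0.2677 ≈ 0.35844 g.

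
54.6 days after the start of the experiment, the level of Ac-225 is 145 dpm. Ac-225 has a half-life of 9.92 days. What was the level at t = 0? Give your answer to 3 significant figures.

6580 dpm

Number of half-lives elapsed: n = 54.6/9.92 ≈ 5.504.
A₀ = A × 2^n = 145 × 2^5.504 = 145 × 45.381 ≈ 6580.3 dpm.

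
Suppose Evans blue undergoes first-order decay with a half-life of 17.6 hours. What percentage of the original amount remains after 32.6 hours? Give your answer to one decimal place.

n = 32.6/17.6 ≈ 1.8523 half-lives.
Fraction remaining = (1/2)^1.8523 ≈ 0.27696, i.e. 27.696%.

27.7%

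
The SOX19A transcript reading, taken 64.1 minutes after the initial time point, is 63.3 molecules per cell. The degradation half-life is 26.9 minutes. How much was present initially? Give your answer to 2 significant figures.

Number of half-lives elapsed: n = 64.1/26.9 ≈ 2.3829.
A₀ = A × 2^n = 63.3 × 2^2.3829 = 63.3 × 5.2158 ≈ 330.16 molecules per cell.

330 molecules per cell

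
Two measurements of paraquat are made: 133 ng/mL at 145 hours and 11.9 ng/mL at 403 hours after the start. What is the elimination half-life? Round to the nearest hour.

74 hours

Over Δt = 403 − 145 = 258 hours, the level fell by a factor of 133/11.9 ≈ 11.176.
n = log₂(11.176) ≈ 3.4824 half-lives, so t½ = 258/3.4824 ≈ 74.087 hours.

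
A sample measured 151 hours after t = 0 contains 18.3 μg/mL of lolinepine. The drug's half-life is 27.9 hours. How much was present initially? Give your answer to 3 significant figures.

Number of half-lives elapsed: n = 151/27.9 ≈ 5.4122.
A₀ = A × 2^n = 18.3 × 2^5.4122 = 18.3 × 42.582 ≈ 779.26 μg/mL.

779 μg/mL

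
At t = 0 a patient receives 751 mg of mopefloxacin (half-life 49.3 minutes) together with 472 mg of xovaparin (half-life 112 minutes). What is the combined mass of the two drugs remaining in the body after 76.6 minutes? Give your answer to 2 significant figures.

550 mg

mopefloxacin: 751 × (1/2)^(76.6/49.3) = 751 × (1/2)^1.5538 ≈ 255.81 mg.
xovaparin: 472 × (1/2)^(76.6/112) = 472 × (1/2)^0.68393 ≈ 293.8 mg.
Total = 255.81 + 293.8 ≈ 549.61 mg.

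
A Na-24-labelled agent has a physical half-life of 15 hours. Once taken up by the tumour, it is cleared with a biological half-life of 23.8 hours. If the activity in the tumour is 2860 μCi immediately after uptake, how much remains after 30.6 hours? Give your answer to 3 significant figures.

285 μCi

1/t_eff = 1/t_phys + 1/t_biol = 1/15 + 1/23.8 = 0.10868 per hour.
t_eff = 15 × 23.8 / (15 + 23.8) ≈ 9.201 hours.
Remaining = 2860 × (1/2)^(30.6/9.201) = 2860 × (1/2)^3.3257 ≈ 285.25 μCi.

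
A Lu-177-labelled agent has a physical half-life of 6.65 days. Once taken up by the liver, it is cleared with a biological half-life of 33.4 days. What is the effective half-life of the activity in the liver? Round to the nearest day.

1/t_eff = 1/t_phys + 1/t_biol = 1/6.65 + 1/33.4 = 0.18032 per day.
t_eff = 6.65 × 33.4 / (6.65 + 33.4) ≈ 5.5458 days.

6 days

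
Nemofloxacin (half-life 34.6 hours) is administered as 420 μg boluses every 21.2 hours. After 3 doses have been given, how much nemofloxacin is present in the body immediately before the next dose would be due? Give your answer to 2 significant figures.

The 3 doses were given 63.6, 42.4, 21.2 hours ago.
Total = 420·(1/2)^(63.6/34.6) + 420·(1/2)^(42.4/34.6) + 420·(1/2)^(21.2/34.6)
      = 117.47 + 179.62 + 274.66 ≈ 571.75 μg.

570 μg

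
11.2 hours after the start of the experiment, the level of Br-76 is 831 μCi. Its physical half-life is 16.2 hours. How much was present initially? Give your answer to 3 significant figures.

1340 μCi

Number of half-lives elapsed: n = 11.2/16.2 ≈ 0.69136.
A₀ = A × 2^n = 831 × 2^0.69136 = 831 × 1.6148 ≈ 1341.9 μCi.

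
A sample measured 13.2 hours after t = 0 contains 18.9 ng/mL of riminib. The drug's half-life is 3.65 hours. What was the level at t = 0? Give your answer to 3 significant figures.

232 ng/mL

Number of half-lives elapsed: n = 13.2/3.65 ≈ 3.6164.
A₀ = A × 2^n = 18.9 × 2^3.6164 = 18.9 × 12.265 ≈ 231.8 ng/mL.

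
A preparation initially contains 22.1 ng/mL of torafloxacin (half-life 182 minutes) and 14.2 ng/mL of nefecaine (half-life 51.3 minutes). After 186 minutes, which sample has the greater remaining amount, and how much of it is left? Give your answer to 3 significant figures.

torafloxacin, 10.9 ng/mL

torafloxacin: 22.1 × (1/2)^1.022 ≈ 10.883 ng/mL.
nefecaine: 14.2 × (1/2)^3.6257 ≈ 1.1504 ng/mL.
Torafloxacin has more remaining, at ≈ 10.883 ng/mL.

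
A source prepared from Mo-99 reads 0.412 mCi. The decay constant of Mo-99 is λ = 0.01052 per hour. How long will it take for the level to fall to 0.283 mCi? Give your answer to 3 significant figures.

t½ = ln 2 / λ = 0.69315 / 0.01052 ≈ 65.889 hours.
Fraction remaining = 0.283/0.412 ≈ 0.68689.
n = log₂(0.412/0.283) = ln(1.4558)/ln 2 ≈ 0.54184 half-lives.
t = n × t½ = 0.54184 × 65.889 ≈ 35.701 hours.

35.7 hours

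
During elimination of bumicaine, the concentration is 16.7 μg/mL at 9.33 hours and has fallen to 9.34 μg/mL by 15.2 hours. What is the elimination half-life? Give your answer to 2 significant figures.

Over Δt = 15.2 − 9.33 = 5.87 hours, the level fell by a factor of 16.7/9.34 ≈ 1.788.
n = log₂(1.788) ≈ 0.83835 half-lives, so t½ = 5.87/0.83835 ≈ 7.0018 hours.

7.0 hours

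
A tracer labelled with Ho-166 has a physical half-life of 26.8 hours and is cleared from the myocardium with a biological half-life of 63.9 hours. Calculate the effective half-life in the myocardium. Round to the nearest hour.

19 hours

1/t_eff = 1/t_phys + 1/t_biol = 1/26.8 + 1/63.9 = 0.052963 per hour.
t_eff = 26.8 × 63.9 / (26.8 + 63.9) ≈ 18.881 hours.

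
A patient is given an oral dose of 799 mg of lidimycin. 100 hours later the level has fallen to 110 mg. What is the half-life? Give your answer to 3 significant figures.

A/A₀ = 110/799 ≈ 0.13767.
n = log₂(7.2636) ≈ 2.8607 half-lives elapsed in 100 hours.
t½ = 100/2.8607 ≈ 34.957 hours.

35.0 hours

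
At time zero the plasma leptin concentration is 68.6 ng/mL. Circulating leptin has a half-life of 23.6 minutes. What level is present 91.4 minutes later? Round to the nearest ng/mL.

Number of half-lives: n = 91.4/23.6 ≈ 3.8729.
Remaining = 68.6 × (1/2)^3.8729 = 68.6 × 0.068257 ≈ 4.6824 ng/mL.

5 ng/mL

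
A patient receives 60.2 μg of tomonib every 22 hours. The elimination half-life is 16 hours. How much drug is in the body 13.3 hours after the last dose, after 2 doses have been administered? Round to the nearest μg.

47 μg

The 2 doses were given 35.3, 13.3 hours ago.
Total = 60.2·(1/2)^(35.3/16) + 60.2·(1/2)^(13.3/16)
      = 13.045 + 33.835 ≈ 46.88 μg.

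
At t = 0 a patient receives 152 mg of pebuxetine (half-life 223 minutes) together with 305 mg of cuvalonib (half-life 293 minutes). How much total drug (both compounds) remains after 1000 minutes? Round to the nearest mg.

pebuxetine: 152 × (1/2)^(1000/223) = 152 × (1/2)^4.4843 ≈ 6.791 mg.
cuvalonib: 305 × (1/2)^(1000/293) = 305 × (1/2)^3.413 ≈ 28.635 mg.
Total = 6.791 + 28.635 ≈ 35.426 mg.

35 mg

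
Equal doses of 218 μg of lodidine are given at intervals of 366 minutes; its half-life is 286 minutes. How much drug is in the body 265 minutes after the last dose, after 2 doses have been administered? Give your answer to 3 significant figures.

The 2 doses were given 631, 265 minutes ago.
Total = 218·(1/2)^(631/286) + 218·(1/2)^(265/286)
      = 47.238 + 114.69 ≈ 161.93 μg.

162 μg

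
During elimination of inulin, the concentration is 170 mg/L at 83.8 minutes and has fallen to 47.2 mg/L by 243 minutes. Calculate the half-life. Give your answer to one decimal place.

86.1 minutes

Over Δt = 243 − 83.8 = 159.2 minutes, the level fell by a factor of 170/47.2 ≈ 3.6017.
n = log₂(3.6017) ≈ 1.8487 half-lives, so t½ = 159.2/1.8487 ≈ 86.116 minutes.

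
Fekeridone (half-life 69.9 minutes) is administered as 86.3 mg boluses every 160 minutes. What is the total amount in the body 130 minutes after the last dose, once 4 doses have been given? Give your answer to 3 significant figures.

29.8 mg

The 4 doses were given 610, 450, 290, 130 minutes ago.
Total = 86.3·(1/2)^(610/69.9) + 86.3·(1/2)^(450/69.9) + 86.3·(1/2)^(290/69.9) + 86.3·(1/2)^(130/69.9)
      = 0.2037 + 0.99552 + 4.8652 + 23.777 ≈ 29.841 mg.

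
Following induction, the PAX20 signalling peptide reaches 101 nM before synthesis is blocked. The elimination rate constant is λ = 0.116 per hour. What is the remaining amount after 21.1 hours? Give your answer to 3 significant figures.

8.74 nM

t½ = ln 2 / λ = 0.69315 / 0.116 ≈ 5.9754 hours.
Number of half-lives: n = 21.1/5.9754 ≈ 3.5311.
Remaining = 101 × (1/2)^3.5311 = 101 × 0.086501 ≈ 8.7366 nM.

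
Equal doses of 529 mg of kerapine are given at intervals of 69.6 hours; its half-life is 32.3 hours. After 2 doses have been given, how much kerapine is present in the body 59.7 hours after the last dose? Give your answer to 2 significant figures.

180 mg

The 2 doses were given 129.3, 59.7 hours ago.
Total = 529·(1/2)^(129.3/32.3) + 529·(1/2)^(59.7/32.3)
      = 32.992 + 146.91 ≈ 179.91 mg.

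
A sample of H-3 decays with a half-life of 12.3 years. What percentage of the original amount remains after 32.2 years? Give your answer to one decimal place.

16.3%

n = 32.2/12.3 ≈ 2.6179 half-lives.
Fraction remaining = (1/2)^2.6179 ≈ 0.16291, i.e. 16.291%.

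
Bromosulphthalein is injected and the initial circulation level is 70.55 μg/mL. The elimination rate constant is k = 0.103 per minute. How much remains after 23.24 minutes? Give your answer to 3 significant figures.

t½ = ln 2 / k = 0.69315 / 0.103 ≈ 6.7296 minutes.
Number of half-lives: n = 23.24/6.7296 ≈ 3.4534.
Remaining = 70.55 × (1/2)^3.4534 = 70.55 × 0.091289 ≈ 6.4405 μg/mL.

6.44 μg/mL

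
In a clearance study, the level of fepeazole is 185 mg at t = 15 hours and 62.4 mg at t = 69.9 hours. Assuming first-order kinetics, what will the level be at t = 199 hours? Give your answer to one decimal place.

4.8 mg

Over Δt = 69.9 − 15 = 54.9 hours, the level fell by a factor of 185/62.4 ≈ 2.9647.
n = log₂(2.9647) ≈ 1.5679 half-lives, so t½ = 54.9/1.5679 ≈ 35.015 hours.
From t = 69.9 to t = 199: 62.4 × (1/2)^((199−69.9)/35.015) ≈ 4.8449 mg.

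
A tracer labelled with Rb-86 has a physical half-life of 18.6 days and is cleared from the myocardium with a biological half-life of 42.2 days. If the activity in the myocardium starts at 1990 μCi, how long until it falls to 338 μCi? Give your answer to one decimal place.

33.0 days

1/t_eff = 1/t_phys + 1/t_biol = 1/18.6 + 1/42.2 = 0.07746 per day.
t_eff = 18.6 × 42.2 / (18.6 + 42.2) ≈ 12.91 days.
n = log₂(1990/338) ≈ 2.5577; t = 2.5577 × 12.91 ≈ 33.019 days.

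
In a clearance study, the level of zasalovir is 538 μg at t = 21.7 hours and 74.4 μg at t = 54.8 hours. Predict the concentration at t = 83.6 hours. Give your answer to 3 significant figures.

13.3 μg

Over Δt = 54.8 − 21.7 = 33.1 hours, the level fell by a factor of 538/74.4 ≈ 7.2312.
n = log₂(7.2312) ≈ 2.8542 half-lives, so t½ = 33.1/2.8542 ≈ 11.597 hours.
From t = 54.8 to t = 83.6: 74.4 × (1/2)^((83.6−54.8)/11.597) ≈ 13.304 μg.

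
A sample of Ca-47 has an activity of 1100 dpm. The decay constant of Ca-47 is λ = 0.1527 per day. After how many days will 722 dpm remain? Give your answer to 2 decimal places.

2.76 days

t½ = ln 2 / λ = 0.69315 / 0.1527 ≈ 4.5393 days.
Fraction remaining = 722/1100 ≈ 0.65636.
n = log₂(1100/722) = ln(1.5235)/ln 2 ≈ 0.60743 half-lives.
t = n × t½ = 0.60743 × 4.5393 ≈ 2.7573 days.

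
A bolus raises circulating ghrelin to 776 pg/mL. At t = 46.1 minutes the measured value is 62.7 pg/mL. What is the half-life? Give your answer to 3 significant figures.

A/A₀ = 62.7/776 ≈ 0.080799.
n = log₂(12.376) ≈ 3.6295 half-lives elapsed in 46.1 minutes.
t½ = 46.1/3.6295 ≈ 12.701 minutes.

12.7 minutes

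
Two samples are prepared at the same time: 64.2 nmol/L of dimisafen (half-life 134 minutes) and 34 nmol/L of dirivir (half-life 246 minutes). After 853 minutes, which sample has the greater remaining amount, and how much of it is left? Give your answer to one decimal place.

dirivir, 3.1 nmol/L

dimisafen: 64.2 × (1/2)^6.3657 ≈ 0.77853 nmol/L.
dirivir: 34 × (1/2)^3.4675 ≈ 3.0737 nmol/L.
Dirivir has more remaining, at ≈ 3.0737 nmol/L.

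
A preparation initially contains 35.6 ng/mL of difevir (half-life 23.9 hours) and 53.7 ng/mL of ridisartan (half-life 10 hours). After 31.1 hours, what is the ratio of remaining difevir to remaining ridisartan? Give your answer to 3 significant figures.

difevir: 35.6 × (1/2)^(31.1/23.9) = 35.6 × (1/2)^1.3013 ≈ 14.446 ng/mL.
ridisartan: 53.7 × (1/2)^(31.1/10) = 53.7 × (1/2)^3.11 ≈ 6.2197 ng/mL.
Ratio ≈ 14.446 / 6.2197 ≈ 2.3225.

2.32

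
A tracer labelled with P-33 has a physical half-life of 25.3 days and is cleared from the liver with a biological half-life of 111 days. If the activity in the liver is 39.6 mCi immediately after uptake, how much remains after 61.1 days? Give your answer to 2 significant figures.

1/t_eff = 1/t_phys + 1/t_biol = 1/25.3 + 1/111 = 0.048535 per day.
t_eff = 25.3 × 111 / (25.3 + 111) ≈ 20.604 days.
Remaining = 39.6 × (1/2)^(61.1/20.604) = 39.6 × (1/2)^2.9655 ≈ 5.0699 mCi.

5.1 mCi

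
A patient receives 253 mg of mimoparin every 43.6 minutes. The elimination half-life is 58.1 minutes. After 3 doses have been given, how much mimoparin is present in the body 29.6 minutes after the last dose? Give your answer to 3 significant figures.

The 3 doses were given 116.8, 73.2, 29.6 minutes ago.
Total = 253·(1/2)^(116.8/58.1) + 253·(1/2)^(73.2/58.1) + 253·(1/2)^(29.6/58.1)
      = 62.799 + 105.65 + 177.73 ≈ 346.17 mg.

346 mg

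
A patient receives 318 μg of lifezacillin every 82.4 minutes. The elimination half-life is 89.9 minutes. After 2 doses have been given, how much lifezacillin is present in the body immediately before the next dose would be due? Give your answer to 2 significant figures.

260 μg

The 2 doses were given 164.8, 82.4 minutes ago.
Total = 318·(1/2)^(164.8/89.9) + 318·(1/2)^(82.4/89.9)
      = 89.247 + 168.47 ≈ 257.71 μg.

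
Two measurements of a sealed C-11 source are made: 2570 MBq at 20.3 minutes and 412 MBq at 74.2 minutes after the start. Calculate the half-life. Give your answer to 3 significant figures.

Over Δt = 74.2 − 20.3 = 53.9 minutes, the level fell by a factor of 2570/412 ≈ 6.2379.
n = log₂(6.2379) ≈ 2.6411 half-lives, so t½ = 53.9/2.6411 ≈ 20.409 minutes.

20.4 minutes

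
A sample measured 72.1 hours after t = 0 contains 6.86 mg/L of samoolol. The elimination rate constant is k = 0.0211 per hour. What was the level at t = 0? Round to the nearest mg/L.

31 mg/L

t½ = ln 2 / k = 0.69315 / 0.0211 ≈ 32.851 hours.
Number of half-lives elapsed: n = 72.1/32.851 ≈ 2.1948.
A₀ = A × 2^n = 6.86 × 2^2.1948 = 6.86 × 4.5782 ≈ 31.407 mg/L.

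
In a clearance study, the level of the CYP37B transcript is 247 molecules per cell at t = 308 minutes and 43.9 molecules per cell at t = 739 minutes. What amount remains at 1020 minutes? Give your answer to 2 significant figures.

Over Δt = 739 − 308 = 431 minutes, the level fell by a factor of 247/43.9 ≈ 5.6264.
n = log₂(5.6264) ≈ 2.4922 half-lives, so t½ = 431/2.4922 ≈ 172.94 minutes.
From t = 739 to t = 1020: 43.9 × (1/2)^((1020−739)/172.94) ≈ 14.234 molecules per cell.

14 molecules per cell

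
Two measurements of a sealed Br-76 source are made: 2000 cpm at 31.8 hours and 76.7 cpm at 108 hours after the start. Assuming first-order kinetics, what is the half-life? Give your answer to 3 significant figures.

Over Δt = 108 − 31.8 = 76.2 hours, the level fell by a factor of 2000/76.7 ≈ 26.076.
n = log₂(26.076) ≈ 4.7046 half-lives, so t½ = 76.2/4.7046 ≈ 16.197 hours.

16.2 hours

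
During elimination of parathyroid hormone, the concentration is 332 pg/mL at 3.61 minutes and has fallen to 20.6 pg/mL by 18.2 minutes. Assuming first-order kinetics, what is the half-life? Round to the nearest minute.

4 minutes

Over Δt = 18.2 − 3.61 = 14.59 minutes, the level fell by a factor of 332/20.6 ≈ 16.117.
n = log₂(16.117) ≈ 4.0105 half-lives, so t½ = 14.59/4.0105 ≈ 3.638 minutes.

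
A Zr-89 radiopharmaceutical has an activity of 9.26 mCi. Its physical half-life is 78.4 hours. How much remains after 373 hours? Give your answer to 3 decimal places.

0.342 mCi

Number of half-lives: n = 373/78.4 ≈ 4.7577.
Remaining = 9.26 × (1/2)^4.7577 = 9.26 × 0.036966 ≈ 0.34231 mCi.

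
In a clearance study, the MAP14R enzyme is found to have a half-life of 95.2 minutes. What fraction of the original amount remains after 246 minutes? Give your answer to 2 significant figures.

0.17

n = 246/95.2 ≈ 2.584 half-lives.
Fraction remaining = (1/2)^2.584 ≈ 0.16677.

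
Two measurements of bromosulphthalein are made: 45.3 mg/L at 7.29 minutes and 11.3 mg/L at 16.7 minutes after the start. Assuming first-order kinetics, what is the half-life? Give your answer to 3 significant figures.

4.70 minutes

Over Δt = 16.7 − 7.29 = 9.41 minutes, the level fell by a factor of 45.3/11.3 ≈ 4.0088.
n = log₂(4.0088) ≈ 2.0032 half-lives, so t½ = 9.41/2.0032 ≈ 4.6975 minutes.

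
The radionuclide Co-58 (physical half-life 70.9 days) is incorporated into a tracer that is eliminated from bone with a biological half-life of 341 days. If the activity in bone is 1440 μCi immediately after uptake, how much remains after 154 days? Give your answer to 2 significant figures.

230 μCi

1/t_eff = 1/t_phys + 1/t_biol = 1/70.9 + 1/341 = 0.017037 per day.
t_eff = 70.9 × 341 / (70.9 + 341) ≈ 58.696 days.
Remaining = 1440 × (1/2)^(154/58.696) = 1440 × (1/2)^2.6237 ≈ 233.64 μCi.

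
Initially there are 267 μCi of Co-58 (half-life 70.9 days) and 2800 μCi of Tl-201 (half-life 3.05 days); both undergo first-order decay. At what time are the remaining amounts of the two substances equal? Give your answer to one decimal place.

Set 267·(1/2)^(t/70.9) = 2800·(1/2)^(t/3.05).
Taking log₂: log₂(267/2800) = t·(1/70.9 − 1/3.05).
log₂(0.095357) = -3.3905; 1/70.9 − 1/3.05 = -0.31376.
t = -3.3905 / -0.31376 ≈ 10.806 days.

10.8 days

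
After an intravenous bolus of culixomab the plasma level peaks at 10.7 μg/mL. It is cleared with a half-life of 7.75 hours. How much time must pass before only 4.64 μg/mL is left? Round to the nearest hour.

9 hours

Fraction remaining = 4.64/10.7 ≈ 0.43364.
n = log₂(10.7/4.64) = ln(2.306)/ln 2 ≈ 1.2054 half-lives.
t = n × t½ = 1.2054 × 7.75 ≈ 9.342 hours.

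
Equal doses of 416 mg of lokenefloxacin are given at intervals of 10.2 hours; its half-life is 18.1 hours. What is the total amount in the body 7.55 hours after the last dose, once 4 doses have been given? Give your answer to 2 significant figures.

The 4 doses were given 38.15, 27.95, 17.75, 7.55 hours ago.
Total = 416·(1/2)^(38.15/18.1) + 416·(1/2)^(27.95/18.1) + 416·(1/2)^(17.75/18.1) + 416·(1/2)^(7.55/18.1)
      = 96.517 + 142.64 + 210.81 + 311.55 ≈ 761.51 mg.

760 mg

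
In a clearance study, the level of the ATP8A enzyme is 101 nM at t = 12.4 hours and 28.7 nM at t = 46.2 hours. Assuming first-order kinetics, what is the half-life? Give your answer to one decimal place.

Over Δt = 46.2 − 12.4 = 33.8 hours, the level fell by a factor of 101/28.7 ≈ 3.5192.
n = log₂(3.5192) ≈ 1.8152 half-lives, so t½ = 33.8/1.8152 ≈ 18.62 hours.

18.6 hours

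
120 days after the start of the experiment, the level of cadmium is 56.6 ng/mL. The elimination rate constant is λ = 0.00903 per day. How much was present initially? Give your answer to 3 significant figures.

t½ = ln 2 / λ = 0.69315 / 0.00903 ≈ 76.76 days.
Number of half-lives elapsed: n = 120/76.76 ≈ 1.5633.
A₀ = A × 2^n = 56.6 × 2^1.5633 = 56.6 × 2.9553 ≈ 167.27 ng/mL.

167 ng/mL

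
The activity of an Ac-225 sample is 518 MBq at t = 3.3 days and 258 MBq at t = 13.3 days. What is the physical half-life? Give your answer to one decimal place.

9.9 days

Over Δt = 13.3 − 3.3 = 10 days, the level fell by a factor of 518/258 ≈ 2.0078.
n = log₂(2.0078) ≈ 1.0056 half-lives, so t½ = 10/1.0056 ≈ 9.9445 days.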